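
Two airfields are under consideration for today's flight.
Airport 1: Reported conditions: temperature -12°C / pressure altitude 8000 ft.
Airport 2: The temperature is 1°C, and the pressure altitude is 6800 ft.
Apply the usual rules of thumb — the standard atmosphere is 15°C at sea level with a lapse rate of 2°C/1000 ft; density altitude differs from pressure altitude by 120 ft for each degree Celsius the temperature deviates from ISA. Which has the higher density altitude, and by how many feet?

Airport 1: ISA temp = -1°C, deviation -11°C, DA = 8000 + 120 × (-11) = 6680 ft.
Airport 2: ISA temp = 1.4°C, deviation -0.4°C, DA = 6800 + 120 × (-0.4) = 6752 ft.
Airport 2 is higher by 6752 − 6680 = 72 ft.

Airport 2 by 72 ft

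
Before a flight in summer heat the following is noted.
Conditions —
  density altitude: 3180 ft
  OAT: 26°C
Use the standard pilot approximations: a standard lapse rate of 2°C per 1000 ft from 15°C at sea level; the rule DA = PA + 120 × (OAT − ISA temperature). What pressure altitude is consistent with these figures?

DA = PA + 120 × (OAT − (15 − 2·PA/1000)) = PA + 120·OAT − 1800 + 0.24·PA = 1.24·PA + 120·OAT − 1800.
So 1.24·PA = 3180 − 120 × 26 + 1800 = 1860.
PA = 1860 / 1.24 = 1500 ft.

1500 ft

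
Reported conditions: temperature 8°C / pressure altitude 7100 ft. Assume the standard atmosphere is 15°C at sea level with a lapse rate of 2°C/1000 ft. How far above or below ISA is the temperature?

ISA+7.2°C

ISA temperature at 7100 ft = 15 − 2 × (7100/1000) = 0.8°C.
Deviation = OAT − ISA = 8 − 0.8 = +7.2°C.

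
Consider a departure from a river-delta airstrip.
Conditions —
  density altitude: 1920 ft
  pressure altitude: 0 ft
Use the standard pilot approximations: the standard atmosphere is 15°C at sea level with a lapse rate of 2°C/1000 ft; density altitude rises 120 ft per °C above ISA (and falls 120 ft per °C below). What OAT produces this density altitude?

31°C

Density altitude − pressure altitude = 1920 − 0 = +1920 ft.
At 120 ft/°C that is an ISA deviation of 1920/120 = +16°C.
ISA temperature at 0 ft = 15 − 2 × (0/1000) = 15°C.
OAT = ISA + deviation = 15 + (+16) = 31°C.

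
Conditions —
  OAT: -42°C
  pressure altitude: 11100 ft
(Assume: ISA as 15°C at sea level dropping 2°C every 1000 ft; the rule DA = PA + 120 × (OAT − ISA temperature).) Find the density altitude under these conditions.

6924 ft

ISA temperature at 11100 ft = 15 − 2 × (11100/1000) = -7.2°C.
ISA deviation = -42 − (-7.2) = -34.8°C.
Density altitude = 11100 + 120 × (-34.8) = 11100 + (-4176) = 6924 ft.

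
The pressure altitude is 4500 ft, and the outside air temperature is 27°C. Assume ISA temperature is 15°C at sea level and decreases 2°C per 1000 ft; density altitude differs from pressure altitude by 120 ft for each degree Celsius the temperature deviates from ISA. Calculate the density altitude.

7020 ft

ISA temperature at 4500 ft = 15 − 2 × (4500/1000) = 6°C.
ISA deviation = 27 − 6 = +21°C.
Density altitude = 4500 + 120 × (21) = 4500 + (+2520) = 7020 ft.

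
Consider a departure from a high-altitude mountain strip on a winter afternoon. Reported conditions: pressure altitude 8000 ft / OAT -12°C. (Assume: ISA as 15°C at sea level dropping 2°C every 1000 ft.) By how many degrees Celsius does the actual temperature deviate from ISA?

ISA temperature at 8000 ft = 15 − 2 × (8000/1000) = -1°C.
Deviation = OAT − ISA = -12 − (-1) = -11°C.

ISA-11°C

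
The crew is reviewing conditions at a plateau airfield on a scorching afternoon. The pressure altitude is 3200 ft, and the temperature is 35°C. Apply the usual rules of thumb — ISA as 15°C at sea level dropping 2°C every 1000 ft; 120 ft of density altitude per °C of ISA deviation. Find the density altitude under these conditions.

6368 ft

ISA temperature at 3200 ft = 15 − 2 × (3200/1000) = 8.6°C.
ISA deviation = 35 − 8.6 = +26.4°C.
Density altitude = 3200 + 120 × (26.4) = 3200 + (+3168) = 6368 ft.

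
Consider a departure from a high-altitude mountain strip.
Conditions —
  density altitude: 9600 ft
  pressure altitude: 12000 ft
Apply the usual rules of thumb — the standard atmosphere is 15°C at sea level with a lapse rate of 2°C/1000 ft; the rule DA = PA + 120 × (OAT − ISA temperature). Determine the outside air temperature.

Density altitude − pressure altitude = 9600 − 12000 = -2400 ft.
At 120 ft/°C that is an ISA deviation of -2400/120 = -20°C.
ISA temperature at 12000 ft = 15 − 2 × (12000/1000) = -9°C.
OAT = ISA + deviation = -9 + (-20) = -29°C.

-29°C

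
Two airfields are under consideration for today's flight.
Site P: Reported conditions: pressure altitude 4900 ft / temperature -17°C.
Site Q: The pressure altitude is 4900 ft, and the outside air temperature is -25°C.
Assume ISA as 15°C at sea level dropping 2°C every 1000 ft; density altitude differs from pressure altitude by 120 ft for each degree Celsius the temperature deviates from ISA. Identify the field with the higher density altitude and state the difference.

Site P by 960 ft

Site P: ISA temp = 5.2°C, deviation -22.2°C, DA = 4900 + 120 × (-22.2) = 2236 ft.
Site Q: ISA temp = 5.2°C, deviation -30.2°C, DA = 4900 + 120 × (-30.2) = 1276 ft.
Site P is higher by 2236 − 1276 = 960 ft.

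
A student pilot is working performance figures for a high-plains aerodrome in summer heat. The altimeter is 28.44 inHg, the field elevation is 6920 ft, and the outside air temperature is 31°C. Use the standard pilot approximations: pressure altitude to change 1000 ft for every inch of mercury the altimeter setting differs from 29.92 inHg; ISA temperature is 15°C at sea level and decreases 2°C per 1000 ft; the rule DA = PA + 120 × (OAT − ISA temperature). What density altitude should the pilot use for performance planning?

Pressure altitude = 6920 + (29.92 − 28.44) × 1000 = 6920 + (+1480) = 8400 ft.
ISA temperature at 8400 ft = 15 − 2 × (8400/1000) = -1.8°C.
ISA deviation = 31 − (-1.8) = +32.8°C.
Density altitude = 8400 + 120 × (32.8) = 12336 ft.

12336 ft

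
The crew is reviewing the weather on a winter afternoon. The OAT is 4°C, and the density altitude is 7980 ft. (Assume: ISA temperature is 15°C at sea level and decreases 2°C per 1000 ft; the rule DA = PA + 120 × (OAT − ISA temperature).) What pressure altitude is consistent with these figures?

7500 ft

DA = PA + 120 × (OAT − (15 − 2·PA/1000)) = PA + 120·OAT − 1800 + 0.24·PA = 1.24·PA + 120·OAT − 1800.
So 1.24·PA = 7980 − 120 × 4 + 1800 = 9300.
PA = 9300 / 1.24 = 7500 ft.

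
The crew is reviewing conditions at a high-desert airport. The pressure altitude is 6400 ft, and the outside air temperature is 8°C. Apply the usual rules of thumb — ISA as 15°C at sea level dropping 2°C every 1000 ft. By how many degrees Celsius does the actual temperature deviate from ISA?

ISA temperature at 6400 ft = 15 − 2 × (6400/1000) = 2.2°C.
Deviation = OAT − ISA = 8 − 2.2 = +5.8°C.

ISA+5.8°C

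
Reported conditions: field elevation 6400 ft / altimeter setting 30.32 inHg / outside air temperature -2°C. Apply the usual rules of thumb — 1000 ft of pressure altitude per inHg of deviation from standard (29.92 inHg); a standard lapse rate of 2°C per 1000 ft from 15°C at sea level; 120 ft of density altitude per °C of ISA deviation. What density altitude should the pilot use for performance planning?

Pressure altitude = 6400 + (29.92 − 30.32) × 1000 = 6400 + (-400) = 6000 ft.
ISA temperature at 6000 ft = 15 − 2 × (6000/1000) = 3°C.
ISA deviation = -2 − 3 = -5°C.
Density altitude = 6000 + 120 × (-5) = 5400 ft.

5400 ft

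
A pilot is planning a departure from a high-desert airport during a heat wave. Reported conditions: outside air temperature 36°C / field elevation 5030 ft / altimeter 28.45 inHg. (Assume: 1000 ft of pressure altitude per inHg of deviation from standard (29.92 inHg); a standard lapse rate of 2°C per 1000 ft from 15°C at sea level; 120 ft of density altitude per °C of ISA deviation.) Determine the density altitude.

10580 ft

Pressure altitude = 5030 + (29.92 − 28.45) × 1000 = 5030 + (+1470) = 6500 ft.
ISA temperature at 6500 ft = 15 − 2 × (6500/1000) = 2°C.
ISA deviation = 36 − 2 = +34°C.
Density altitude = 6500 + 120 × (34) = 10580 ft.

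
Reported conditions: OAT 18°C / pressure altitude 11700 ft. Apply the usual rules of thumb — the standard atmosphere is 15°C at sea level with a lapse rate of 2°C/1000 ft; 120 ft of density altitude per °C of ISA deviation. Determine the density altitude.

ISA temperature at 11700 ft = 15 − 2 × (11700/1000) = -8.4°C.
ISA deviation = 18 − (-8.4) = +26.4°C.
Density altitude = 11700 + 120 × (26.4) = 11700 + (+3168) = 14868 ft.

14868 ft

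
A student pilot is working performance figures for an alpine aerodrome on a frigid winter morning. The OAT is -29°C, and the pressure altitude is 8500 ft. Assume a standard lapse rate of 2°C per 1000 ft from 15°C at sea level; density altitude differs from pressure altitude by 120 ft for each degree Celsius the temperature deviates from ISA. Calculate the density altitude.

ISA temperature at 8500 ft = 15 − 2 × (8500/1000) = -2°C.
ISA deviation = -29 − (-2) = -27°C.
Density altitude = 8500 + 120 × (-27) = 8500 + (-3240) = 5260 ft.

5260 ft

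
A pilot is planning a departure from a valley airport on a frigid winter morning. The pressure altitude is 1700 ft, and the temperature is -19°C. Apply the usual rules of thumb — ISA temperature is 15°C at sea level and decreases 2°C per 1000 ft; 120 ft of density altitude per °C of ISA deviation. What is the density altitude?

ISA temperature at 1700 ft = 15 − 2 × (1700/1000) = 11.6°C.
ISA deviation = -19 − 11.6 = -30.6°C.
Density altitude = 1700 + 120 × (-30.6) = 1700 + (-3672) = -1972 ft.

-1972 ft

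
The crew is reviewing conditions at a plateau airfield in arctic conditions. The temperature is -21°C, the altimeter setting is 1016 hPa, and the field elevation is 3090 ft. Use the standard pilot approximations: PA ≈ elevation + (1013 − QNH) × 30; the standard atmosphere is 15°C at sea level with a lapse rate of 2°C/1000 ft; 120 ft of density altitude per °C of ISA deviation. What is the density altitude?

-600 ft

Pressure altitude = 3090 + (1013 − 1016) × 30 = 3090 + (-90) = 3000 ft.
ISA temperature at 3000 ft = 15 − 2 × (3000/1000) = 9°C.
ISA deviation = -21 − 9 = -30°C.
Density altitude = 3000 + 120 × (-30) = -600 ft.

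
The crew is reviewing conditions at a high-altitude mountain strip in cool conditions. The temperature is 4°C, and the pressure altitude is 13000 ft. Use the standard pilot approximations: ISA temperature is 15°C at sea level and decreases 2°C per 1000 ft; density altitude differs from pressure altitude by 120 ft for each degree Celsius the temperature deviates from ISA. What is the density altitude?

14800 ft

ISA temperature at 13000 ft = 15 − 2 × (13000/1000) = -11°C.
ISA deviation = 4 − (-11) = +15°C.
Density altitude = 13000 + 120 × (15) = 13000 + (+1800) = 14800 ft.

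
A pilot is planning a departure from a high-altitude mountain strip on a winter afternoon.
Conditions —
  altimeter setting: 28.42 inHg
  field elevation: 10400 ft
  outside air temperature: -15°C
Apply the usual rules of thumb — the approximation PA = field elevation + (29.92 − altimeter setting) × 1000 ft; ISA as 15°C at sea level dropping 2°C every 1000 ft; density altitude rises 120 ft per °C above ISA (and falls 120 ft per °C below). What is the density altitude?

Pressure altitude = 10400 + (29.92 − 28.42) × 1000 = 10400 + (+1500) = 11900 ft.
ISA temperature at 11900 ft = 15 − 2 × (11900/1000) = -8.8°C.
ISA deviation = -15 − (-8.8) = -6.2°C.
Density altitude = 11900 + 120 × (-6.2) = 11156 ft.

11156 ft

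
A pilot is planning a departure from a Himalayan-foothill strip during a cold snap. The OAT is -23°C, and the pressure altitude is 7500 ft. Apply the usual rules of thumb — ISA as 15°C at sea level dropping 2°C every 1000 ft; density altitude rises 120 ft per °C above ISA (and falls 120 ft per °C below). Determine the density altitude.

ISA temperature at 7500 ft = 15 − 2 × (7500/1000) = 0°C.
ISA deviation = -23 − 0 = -23°C.
Density altitude = 7500 + 120 × (-23) = 7500 + (-2760) = 4740 ft.

4740 ft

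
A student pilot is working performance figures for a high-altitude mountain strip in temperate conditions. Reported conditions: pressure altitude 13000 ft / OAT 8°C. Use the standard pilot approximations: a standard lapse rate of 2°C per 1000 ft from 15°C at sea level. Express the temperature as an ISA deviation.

ISA+19°C

ISA temperature at 13000 ft = 15 − 2 × (13000/1000) = -11°C.
Deviation = OAT − ISA = 8 − (-11) = +19°C.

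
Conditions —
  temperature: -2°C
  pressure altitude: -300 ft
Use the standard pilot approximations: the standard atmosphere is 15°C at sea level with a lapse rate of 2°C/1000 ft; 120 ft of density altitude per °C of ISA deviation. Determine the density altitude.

ISA temperature at -300 ft = 15 − 2 × (-300/1000) = 15.6°C.
ISA deviation = -2 − 15.6 = -17.6°C.
Density altitude = -300 + 120 × (-17.6) = -300 + (-2112) = -2412 ft.

-2412 ft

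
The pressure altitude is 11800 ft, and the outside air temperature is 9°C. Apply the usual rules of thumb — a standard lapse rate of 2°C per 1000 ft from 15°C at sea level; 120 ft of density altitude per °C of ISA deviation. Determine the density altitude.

13912 ft

ISA temperature at 11800 ft = 15 − 2 × (11800/1000) = -8.6°C.
ISA deviation = 9 − (-8.6) = +17.6°C.
Density altitude = 11800 + 120 × (17.6) = 11800 + (+2112) = 13912 ft.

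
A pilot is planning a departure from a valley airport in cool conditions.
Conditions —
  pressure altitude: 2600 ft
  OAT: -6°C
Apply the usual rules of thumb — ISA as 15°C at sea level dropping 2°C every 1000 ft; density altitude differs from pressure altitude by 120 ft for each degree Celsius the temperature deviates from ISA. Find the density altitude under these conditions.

ISA temperature at 2600 ft = 15 − 2 × (2600/1000) = 9.8°C.
ISA deviation = -6 − 9.8 = -15.8°C.
Density altitude = 2600 + 120 × (-15.8) = 2600 + (-1896) = 704 ft.

704 ft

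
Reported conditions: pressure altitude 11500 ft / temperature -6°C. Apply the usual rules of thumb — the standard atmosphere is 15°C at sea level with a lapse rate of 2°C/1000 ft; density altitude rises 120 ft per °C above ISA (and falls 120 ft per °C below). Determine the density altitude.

ISA temperature at 11500 ft = 15 − 2 × (11500/1000) = -8°C.
ISA deviation = -6 − (-8) = +2°C.
Density altitude = 11500 + 120 × (2) = 11500 + (+240) = 11740 ft.

11740 ft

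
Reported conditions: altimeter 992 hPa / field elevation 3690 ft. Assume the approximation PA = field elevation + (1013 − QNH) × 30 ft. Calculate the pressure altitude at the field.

4320 ft

Pressure correction = (1013 − 992) × 30 = +630 ft.
Pressure altitude = 3690 + (+630) = 4320 ft.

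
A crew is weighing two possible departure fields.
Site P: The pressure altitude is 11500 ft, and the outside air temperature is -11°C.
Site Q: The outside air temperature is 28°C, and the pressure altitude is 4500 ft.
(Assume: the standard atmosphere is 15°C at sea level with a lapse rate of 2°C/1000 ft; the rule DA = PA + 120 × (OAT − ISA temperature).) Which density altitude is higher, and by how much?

Site P by 4000 ft

Site P: ISA temp = -8°C, deviation -3°C, DA = 11500 + 120 × (-3) = 11140 ft.
Site Q: ISA temp = 6°C, deviation +22°C, DA = 4500 + 120 × 22 = 7140 ft.
Site P is higher by 11140 − 7140 = 4000 ft.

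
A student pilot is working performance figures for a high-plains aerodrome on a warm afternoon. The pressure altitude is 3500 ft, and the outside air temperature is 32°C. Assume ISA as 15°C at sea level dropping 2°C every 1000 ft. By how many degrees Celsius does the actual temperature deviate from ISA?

ISA temperature at 3500 ft = 15 − 2 × (3500/1000) = 8°C.
Deviation = OAT − ISA = 32 − 8 = +24°C.

ISA+24°C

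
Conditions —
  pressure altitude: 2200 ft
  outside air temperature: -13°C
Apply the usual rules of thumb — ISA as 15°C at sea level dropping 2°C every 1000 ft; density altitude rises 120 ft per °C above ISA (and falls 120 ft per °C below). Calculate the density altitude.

ISA temperature at 2200 ft = 15 − 2 × (2200/1000) = 10.6°C.
ISA deviation = -13 − 10.6 = -23.6°C.
Density altitude = 2200 + 120 × (-23.6) = 2200 + (-2832) = -632 ft.

-632 ft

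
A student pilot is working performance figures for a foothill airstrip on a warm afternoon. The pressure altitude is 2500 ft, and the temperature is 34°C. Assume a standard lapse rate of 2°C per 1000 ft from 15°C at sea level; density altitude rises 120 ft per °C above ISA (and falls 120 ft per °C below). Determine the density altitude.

5380 ft

ISA temperature at 2500 ft = 15 − 2 × (2500/1000) = 10°C.
ISA deviation = 34 − 10 = +24°C.
Density altitude = 2500 + 120 × (24) = 2500 + (+2880) = 5380 ft.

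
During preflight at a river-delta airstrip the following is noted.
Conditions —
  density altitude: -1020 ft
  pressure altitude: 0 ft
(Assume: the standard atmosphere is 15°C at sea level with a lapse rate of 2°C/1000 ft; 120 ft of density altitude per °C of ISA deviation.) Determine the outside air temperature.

Density altitude − pressure altitude = -1020 − 0 = -1020 ft.
At 120 ft/°C that is an ISA deviation of -1020/120 = -8.5°C.
ISA temperature at 0 ft = 15 − 2 × (0/1000) = 15°C.
OAT = ISA + deviation = 15 + (-8.5) = 6.5°C.

6.5°C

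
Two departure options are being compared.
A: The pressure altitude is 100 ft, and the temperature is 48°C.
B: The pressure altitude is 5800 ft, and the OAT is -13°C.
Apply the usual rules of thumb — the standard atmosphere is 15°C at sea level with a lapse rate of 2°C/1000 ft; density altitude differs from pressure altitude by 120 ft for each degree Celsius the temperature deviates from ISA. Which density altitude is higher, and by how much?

A by 252 ft

A: ISA temp = 14.8°C, deviation +33.2°C, DA = 100 + 120 × 33.2 = 4084 ft.
B: ISA temp = 3.4°C, deviation -16.4°C, DA = 5800 + 120 × (-16.4) = 3832 ft.
A is higher by 4084 − 3832 = 252 ft.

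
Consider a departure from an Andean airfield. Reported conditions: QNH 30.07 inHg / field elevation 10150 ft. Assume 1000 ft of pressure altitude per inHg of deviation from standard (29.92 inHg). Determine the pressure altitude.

10000 ft

Pressure correction = (29.92 − 30.07) × 1000 = -150 ft.
Pressure altitude = 10150 + (-150) = 10000 ft.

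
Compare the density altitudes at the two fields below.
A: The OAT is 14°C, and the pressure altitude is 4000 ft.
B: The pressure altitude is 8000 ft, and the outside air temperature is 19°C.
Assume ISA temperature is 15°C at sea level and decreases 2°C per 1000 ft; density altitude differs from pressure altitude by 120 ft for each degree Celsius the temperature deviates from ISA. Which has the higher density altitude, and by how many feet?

B by 5560 ft

A: ISA temp = 7°C, deviation +7°C, DA = 4000 + 120 × 7 = 4840 ft.
B: ISA temp = -1°C, deviation +20°C, DA = 8000 + 120 × 20 = 10400 ft.
B is higher by 10400 − 4840 = 5560 ft.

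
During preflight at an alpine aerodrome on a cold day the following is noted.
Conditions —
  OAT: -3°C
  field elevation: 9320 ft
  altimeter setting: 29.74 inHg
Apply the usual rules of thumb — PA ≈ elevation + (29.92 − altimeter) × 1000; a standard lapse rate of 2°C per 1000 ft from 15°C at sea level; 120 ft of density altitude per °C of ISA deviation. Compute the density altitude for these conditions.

9620 ft

Pressure altitude = 9320 + (29.92 − 29.74) × 1000 = 9320 + (+180) = 9500 ft.
ISA temperature at 9500 ft = 15 − 2 × (9500/1000) = -4°C.
ISA deviation = -3 − (-4) = +1°C.
Density altitude = 9500 + 120 × (1) = 9620 ft.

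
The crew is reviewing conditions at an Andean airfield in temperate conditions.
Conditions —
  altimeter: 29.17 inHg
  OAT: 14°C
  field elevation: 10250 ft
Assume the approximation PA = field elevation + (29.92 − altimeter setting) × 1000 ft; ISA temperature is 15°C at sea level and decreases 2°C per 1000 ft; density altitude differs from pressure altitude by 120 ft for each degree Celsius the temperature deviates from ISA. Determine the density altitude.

13520 ft

Pressure altitude = 10250 + (29.92 − 29.17) × 1000 = 10250 + (+750) = 11000 ft.
ISA temperature at 11000 ft = 15 − 2 × (11000/1000) = -7°C.
ISA deviation = 14 − (-7) = +21°C.
Density altitude = 11000 + 120 × (21) = 13520 ft.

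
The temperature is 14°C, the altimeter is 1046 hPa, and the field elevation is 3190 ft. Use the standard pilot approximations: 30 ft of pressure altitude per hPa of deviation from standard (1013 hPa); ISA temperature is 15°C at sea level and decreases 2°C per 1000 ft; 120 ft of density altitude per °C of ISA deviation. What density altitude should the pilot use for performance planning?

2608 ft

Pressure altitude = 3190 + (1013 − 1046) × 30 = 3190 + (-990) = 2200 ft.
ISA temperature at 2200 ft = 15 − 2 × (2200/1000) = 10.6°C.
ISA deviation = 14 − 10.6 = +3.4°C.
Density altitude = 2200 + 120 × (3.4) = 2608 ft.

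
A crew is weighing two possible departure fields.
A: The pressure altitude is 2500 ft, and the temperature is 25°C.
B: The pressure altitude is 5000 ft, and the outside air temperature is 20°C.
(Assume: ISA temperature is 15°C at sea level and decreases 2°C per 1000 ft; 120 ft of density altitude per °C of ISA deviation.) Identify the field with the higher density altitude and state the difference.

B by 2500 ft

A: ISA temp = 10°C, deviation +15°C, DA = 2500 + 120 × 15 = 4300 ft.
B: ISA temp = 5°C, deviation +15°C, DA = 5000 + 120 × 15 = 6800 ft.
B is higher by 6800 − 4300 = 2500 ft.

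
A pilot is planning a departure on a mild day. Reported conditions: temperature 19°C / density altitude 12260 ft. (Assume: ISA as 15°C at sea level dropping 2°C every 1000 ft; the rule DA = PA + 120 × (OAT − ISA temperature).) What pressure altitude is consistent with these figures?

9500 ft

DA = PA + 120 × (OAT − (15 − 2·PA/1000)) = PA + 120·OAT − 1800 + 0.24·PA = 1.24·PA + 120·OAT − 1800.
So 1.24·PA = 12260 − 120 × 19 + 1800 = 11780.
PA = 11780 / 1.24 = 9500 ft.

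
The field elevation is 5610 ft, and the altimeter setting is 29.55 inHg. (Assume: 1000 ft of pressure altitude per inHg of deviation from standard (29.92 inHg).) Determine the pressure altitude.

5980 ft

Pressure correction = (29.92 − 29.55) × 1000 = +370 ft.
Pressure altitude = 5610 + (+370) = 5980 ft.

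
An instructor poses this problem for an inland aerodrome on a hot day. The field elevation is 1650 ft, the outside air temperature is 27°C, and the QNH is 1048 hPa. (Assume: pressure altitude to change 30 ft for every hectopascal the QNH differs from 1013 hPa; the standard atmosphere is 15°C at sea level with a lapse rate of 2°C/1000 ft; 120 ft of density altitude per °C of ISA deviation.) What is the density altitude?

2184 ft

Pressure altitude = 1650 + (1013 − 1048) × 30 = 1650 + (-1050) = 600 ft.
ISA temperature at 600 ft = 15 − 2 × (600/1000) = 13.8°C.
ISA deviation = 27 − 13.8 = +13.2°C.
Density altitude = 600 + 120 × (13.2) = 2184 ft.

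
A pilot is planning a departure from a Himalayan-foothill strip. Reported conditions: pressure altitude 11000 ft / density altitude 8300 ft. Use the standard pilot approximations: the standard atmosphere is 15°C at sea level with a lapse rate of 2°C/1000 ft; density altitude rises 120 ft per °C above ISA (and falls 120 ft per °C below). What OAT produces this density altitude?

-29.5°C

Density altitude − pressure altitude = 8300 − 11000 = -2700 ft.
At 120 ft/°C that is an ISA deviation of -2700/120 = -22.5°C.
ISA temperature at 11000 ft = 15 − 2 × (11000/1000) = -7°C.
OAT = ISA + deviation = -7 + (-22.5) = -29.5°C.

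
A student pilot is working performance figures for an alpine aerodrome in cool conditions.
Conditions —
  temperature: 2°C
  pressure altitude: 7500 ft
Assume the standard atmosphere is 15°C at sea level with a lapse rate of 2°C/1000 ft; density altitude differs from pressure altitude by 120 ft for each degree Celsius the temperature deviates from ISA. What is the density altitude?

7740 ft

ISA temperature at 7500 ft = 15 − 2 × (7500/1000) = 0°C.
ISA deviation = 2 − 0 = +2°C.
Density altitude = 7500 + 120 × (2) = 7500 + (+240) = 7740 ft.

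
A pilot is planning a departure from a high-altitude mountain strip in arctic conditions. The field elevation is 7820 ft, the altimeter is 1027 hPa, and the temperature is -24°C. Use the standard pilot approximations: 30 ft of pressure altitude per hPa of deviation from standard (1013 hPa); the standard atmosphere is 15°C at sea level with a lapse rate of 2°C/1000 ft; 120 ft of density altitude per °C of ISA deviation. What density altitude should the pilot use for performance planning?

Pressure altitude = 7820 + (1013 − 1027) × 30 = 7820 + (-420) = 7400 ft.
ISA temperature at 7400 ft = 15 − 2 × (7400/1000) = 0.2°C.
ISA deviation = -24 − 0.2 = -24.2°C.
Density altitude = 7400 + 120 × (-24.2) = 4496 ft.

4496 ft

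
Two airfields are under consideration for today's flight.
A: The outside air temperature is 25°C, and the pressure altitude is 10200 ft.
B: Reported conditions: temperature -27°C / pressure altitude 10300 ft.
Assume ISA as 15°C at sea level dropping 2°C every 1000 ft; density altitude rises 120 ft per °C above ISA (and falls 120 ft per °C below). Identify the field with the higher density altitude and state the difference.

A: ISA temp = -5.4°C, deviation +30.4°C, DA = 10200 + 120 × 30.4 = 13848 ft.
B: ISA temp = -5.6°C, deviation -21.4°C, DA = 10300 + 120 × (-21.4) = 7732 ft.
A is higher by 13848 − 7732 = 6116 ft.

A by 6116 ft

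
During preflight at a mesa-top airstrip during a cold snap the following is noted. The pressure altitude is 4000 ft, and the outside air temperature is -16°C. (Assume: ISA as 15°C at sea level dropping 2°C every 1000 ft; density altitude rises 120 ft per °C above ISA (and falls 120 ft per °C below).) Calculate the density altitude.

ISA temperature at 4000 ft = 15 − 2 × (4000/1000) = 7°C.
ISA deviation = -16 − 7 = -23°C.
Density altitude = 4000 + 120 × (-23) = 4000 + (-2760) = 1240 ft.

1240 ft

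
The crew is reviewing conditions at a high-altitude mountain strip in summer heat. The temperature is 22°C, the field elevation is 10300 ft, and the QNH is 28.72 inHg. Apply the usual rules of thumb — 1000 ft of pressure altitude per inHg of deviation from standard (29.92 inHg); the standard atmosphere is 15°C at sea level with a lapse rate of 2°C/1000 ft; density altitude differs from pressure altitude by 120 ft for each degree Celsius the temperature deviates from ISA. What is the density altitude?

15100 ft

Pressure altitude = 10300 + (29.92 − 28.72) × 1000 = 10300 + (+1200) = 11500 ft.
ISA temperature at 11500 ft = 15 − 2 × (11500/1000) = -8°C.
ISA deviation = 22 − (-8) = +30°C.
Density altitude = 11500 + 120 × (30) = 15100 ft.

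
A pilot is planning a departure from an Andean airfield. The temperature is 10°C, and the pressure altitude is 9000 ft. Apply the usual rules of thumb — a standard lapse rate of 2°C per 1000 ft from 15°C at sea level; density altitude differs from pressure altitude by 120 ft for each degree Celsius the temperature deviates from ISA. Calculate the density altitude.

10560 ft

ISA temperature at 9000 ft = 15 − 2 × (9000/1000) = -3°C.
ISA deviation = 10 − (-3) = +13°C.
Density altitude = 9000 + 120 × (13) = 9000 + (+1560) = 10560 ft.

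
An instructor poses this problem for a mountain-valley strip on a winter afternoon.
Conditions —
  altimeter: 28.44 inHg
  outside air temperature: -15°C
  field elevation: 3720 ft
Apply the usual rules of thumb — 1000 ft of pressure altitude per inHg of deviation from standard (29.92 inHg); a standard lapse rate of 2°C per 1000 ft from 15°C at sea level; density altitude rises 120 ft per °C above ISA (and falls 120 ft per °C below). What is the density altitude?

Pressure altitude = 3720 + (29.92 − 28.44) × 1000 = 3720 + (+1480) = 5200 ft.
ISA temperature at 5200 ft = 15 − 2 × (5200/1000) = 4.6°C.
ISA deviation = -15 − 4.6 = -19.6°C.
Density altitude = 5200 + 120 × (-19.6) = 2848 ft.

2848 ft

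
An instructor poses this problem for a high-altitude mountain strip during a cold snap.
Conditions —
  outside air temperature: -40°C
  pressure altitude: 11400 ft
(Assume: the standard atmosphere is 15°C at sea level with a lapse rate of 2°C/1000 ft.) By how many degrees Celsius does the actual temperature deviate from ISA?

ISA-32.2°C

ISA temperature at 11400 ft = 15 − 2 × (11400/1000) = -7.8°C.
Deviation = OAT − ISA = -40 − (-7.8) = -32.2°C.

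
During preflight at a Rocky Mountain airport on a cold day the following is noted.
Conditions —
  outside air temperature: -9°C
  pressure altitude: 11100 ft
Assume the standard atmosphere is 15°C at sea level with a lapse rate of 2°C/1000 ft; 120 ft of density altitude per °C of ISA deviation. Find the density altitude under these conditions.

ISA temperature at 11100 ft = 15 − 2 × (11100/1000) = -7.2°C.
ISA deviation = -9 − (-7.2) = -1.8°C.
Density altitude = 11100 + 120 × (-1.8) = 11100 + (-216) = 10884 ft.

10884 ft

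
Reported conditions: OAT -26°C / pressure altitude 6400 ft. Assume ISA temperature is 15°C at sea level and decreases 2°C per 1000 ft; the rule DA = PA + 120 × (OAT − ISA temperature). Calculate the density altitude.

3016 ft

ISA temperature at 6400 ft = 15 − 2 × (6400/1000) = 2.2°C.
ISA deviation = -26 − 2.2 = -28.2°C.
Density altitude = 6400 + 120 × (-28.2) = 6400 + (-3384) = 3016 ft.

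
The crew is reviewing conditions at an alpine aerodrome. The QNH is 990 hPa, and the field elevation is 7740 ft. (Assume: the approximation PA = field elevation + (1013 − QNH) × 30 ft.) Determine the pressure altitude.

8430 ft

Pressure correction = (1013 − 990) × 30 = +690 ft.
Pressure altitude = 7740 + (+690) = 8430 ft.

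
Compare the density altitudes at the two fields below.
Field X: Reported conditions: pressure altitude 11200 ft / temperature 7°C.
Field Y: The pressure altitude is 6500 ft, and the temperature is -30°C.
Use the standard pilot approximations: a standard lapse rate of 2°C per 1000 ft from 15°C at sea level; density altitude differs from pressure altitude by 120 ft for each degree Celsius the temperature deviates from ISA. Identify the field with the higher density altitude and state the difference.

Field X by 10268 ft

Field X: ISA temp = -7.4°C, deviation +14.4°C, DA = 11200 + 120 × 14.4 = 12928 ft.
Field Y: ISA temp = 2°C, deviation -32°C, DA = 6500 + 120 × (-32) = 2660 ft.
Field X is higher by 12928 − 2660 = 10268 ft.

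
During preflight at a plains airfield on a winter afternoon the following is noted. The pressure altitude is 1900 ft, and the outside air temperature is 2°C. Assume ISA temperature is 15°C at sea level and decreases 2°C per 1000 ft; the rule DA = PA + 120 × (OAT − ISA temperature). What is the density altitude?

ISA temperature at 1900 ft = 15 − 2 × (1900/1000) = 11.2°C.
ISA deviation = 2 − 11.2 = -9.2°C.
Density altitude = 1900 + 120 × (-9.2) = 1900 + (-1104) = 796 ft.

796 ft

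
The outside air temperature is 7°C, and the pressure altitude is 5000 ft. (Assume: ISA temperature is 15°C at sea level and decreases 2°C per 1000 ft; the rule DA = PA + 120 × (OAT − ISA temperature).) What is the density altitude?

ISA temperature at 5000 ft = 15 − 2 × (5000/1000) = 5°C.
ISA deviation = 7 − 5 = +2°C.
Density altitude = 5000 + 120 × (2) = 5000 + (+240) = 5240 ft.

5240 ft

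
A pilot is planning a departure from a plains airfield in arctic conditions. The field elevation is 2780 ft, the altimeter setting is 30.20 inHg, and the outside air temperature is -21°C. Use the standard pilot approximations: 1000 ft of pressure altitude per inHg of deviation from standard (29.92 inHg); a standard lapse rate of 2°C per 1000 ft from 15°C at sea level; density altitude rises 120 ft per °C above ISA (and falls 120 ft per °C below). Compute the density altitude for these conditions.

-1220 ft

Pressure altitude = 2780 + (29.92 − 30.20) × 1000 = 2780 + (-280) = 2500 ft.
ISA temperature at 2500 ft = 15 − 2 × (2500/1000) = 10°C.
ISA deviation = -21 − 10 = -31°C.
Density altitude = 2500 + 120 × (-31) = -1220 ft.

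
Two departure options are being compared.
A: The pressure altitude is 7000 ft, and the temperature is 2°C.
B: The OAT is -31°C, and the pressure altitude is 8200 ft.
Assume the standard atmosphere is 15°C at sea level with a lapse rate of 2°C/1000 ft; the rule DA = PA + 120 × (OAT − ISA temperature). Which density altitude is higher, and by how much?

A by 2472 ft

A: ISA temp = 1°C, deviation +1°C, DA = 7000 + 120 × 1 = 7120 ft.
B: ISA temp = -1.4°C, deviation -29.6°C, DA = 8200 + 120 × (-29.6) = 4648 ft.
A is higher by 7120 − 4648 = 2472 ft.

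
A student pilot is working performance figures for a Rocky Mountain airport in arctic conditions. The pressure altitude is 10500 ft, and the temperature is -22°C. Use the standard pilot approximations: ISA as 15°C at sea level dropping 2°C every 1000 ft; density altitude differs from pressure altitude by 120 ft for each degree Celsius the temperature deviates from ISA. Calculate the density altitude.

8580 ft

ISA temperature at 10500 ft = 15 − 2 × (10500/1000) = -6°C.
ISA deviation = -22 − (-6) = -16°C.
Density altitude = 10500 + 120 × (-16) = 10500 + (-1920) = 8580 ft.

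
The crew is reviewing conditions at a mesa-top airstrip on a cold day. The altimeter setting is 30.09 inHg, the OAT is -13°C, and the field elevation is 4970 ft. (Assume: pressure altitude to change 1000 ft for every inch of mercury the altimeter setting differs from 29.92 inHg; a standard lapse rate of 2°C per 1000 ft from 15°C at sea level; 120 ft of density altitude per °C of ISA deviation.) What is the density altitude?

2592 ft

Pressure altitude = 4970 + (29.92 − 30.09) × 1000 = 4970 + (-170) = 4800 ft.
ISA temperature at 4800 ft = 15 − 2 × (4800/1000) = 5.4°C.
ISA deviation = -13 − 5.4 = -18.4°C.
Density altitude = 4800 + 120 × (-18.4) = 2592 ft.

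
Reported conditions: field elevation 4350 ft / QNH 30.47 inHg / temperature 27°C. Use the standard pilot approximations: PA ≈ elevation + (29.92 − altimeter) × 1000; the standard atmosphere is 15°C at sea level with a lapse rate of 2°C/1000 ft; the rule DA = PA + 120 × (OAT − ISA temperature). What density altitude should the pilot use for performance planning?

6152 ft

Pressure altitude = 4350 + (29.92 − 30.47) × 1000 = 4350 + (-550) = 3800 ft.
ISA temperature at 3800 ft = 15 − 2 × (3800/1000) = 7.4°C.
ISA deviation = 27 − 7.4 = +19.6°C.
Density altitude = 3800 + 120 × (19.6) = 6152 ft.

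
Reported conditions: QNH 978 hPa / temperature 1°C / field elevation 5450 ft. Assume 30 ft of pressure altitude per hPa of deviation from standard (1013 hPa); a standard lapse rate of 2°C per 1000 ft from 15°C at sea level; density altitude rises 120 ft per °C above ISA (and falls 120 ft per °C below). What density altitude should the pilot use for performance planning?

Pressure altitude = 5450 + (1013 − 978) × 30 = 5450 + (+1050) = 6500 ft.
ISA temperature at 6500 ft = 15 − 2 × (6500/1000) = 2°C.
ISA deviation = 1 − 2 = -1°C.
Density altitude = 6500 + 120 × (-1) = 6380 ft.

6380 ft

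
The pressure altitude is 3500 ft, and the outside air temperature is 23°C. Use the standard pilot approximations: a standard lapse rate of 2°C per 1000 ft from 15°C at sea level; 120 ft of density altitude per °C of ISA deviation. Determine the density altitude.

5300 ft

ISA temperature at 3500 ft = 15 − 2 × (3500/1000) = 8°C.
ISA deviation = 23 − 8 = +15°C.
Density altitude = 3500 + 120 × (15) = 3500 + (+1800) = 5300 ft.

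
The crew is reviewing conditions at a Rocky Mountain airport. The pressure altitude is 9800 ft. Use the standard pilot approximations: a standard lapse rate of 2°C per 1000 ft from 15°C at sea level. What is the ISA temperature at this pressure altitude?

-4.6°C

ISA temperature = 15 − 2 × (9800/1000) = 15 − 19.6 = -4.6°C.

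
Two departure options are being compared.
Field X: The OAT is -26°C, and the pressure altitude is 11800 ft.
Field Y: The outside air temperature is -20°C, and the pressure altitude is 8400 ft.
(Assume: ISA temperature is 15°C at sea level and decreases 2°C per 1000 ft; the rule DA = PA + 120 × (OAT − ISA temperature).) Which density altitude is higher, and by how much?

Field X: ISA temp = -8.6°C, deviation -17.4°C, DA = 11800 + 120 × (-17.4) = 9712 ft.
Field Y: ISA temp = -1.8°C, deviation -18.2°C, DA = 8400 + 120 × (-18.2) = 6216 ft.
Field X is higher by 9712 − 6216 = 3496 ft.

Field X by 3496 ft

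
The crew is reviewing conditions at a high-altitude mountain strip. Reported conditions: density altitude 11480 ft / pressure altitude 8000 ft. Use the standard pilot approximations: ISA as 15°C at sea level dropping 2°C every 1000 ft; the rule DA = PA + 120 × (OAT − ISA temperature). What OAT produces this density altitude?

Density altitude − pressure altitude = 11480 − 8000 = +3480 ft.
At 120 ft/°C that is an ISA deviation of 3480/120 = +29°C.
ISA temperature at 8000 ft = 15 − 2 × (8000/1000) = -1°C.
OAT = ISA + deviation = -1 + (+29) = 28°C.

28°C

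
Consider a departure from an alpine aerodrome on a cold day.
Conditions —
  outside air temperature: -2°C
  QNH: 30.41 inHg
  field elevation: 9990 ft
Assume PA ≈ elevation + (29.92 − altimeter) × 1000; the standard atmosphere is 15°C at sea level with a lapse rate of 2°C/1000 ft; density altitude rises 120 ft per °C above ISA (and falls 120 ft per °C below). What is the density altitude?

9740 ft

Pressure altitude = 9990 + (29.92 − 30.41) × 1000 = 9990 + (-490) = 9500 ft.
ISA temperature at 9500 ft = 15 − 2 × (9500/1000) = -4°C.
ISA deviation = -2 − (-4) = +2°C.
Density altitude = 9500 + 120 × (2) = 9740 ft.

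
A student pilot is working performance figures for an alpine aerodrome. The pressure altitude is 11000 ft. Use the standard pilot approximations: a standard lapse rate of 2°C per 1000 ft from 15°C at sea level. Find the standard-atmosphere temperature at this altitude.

ISA temperature = 15 − 2 × (11000/1000) = 15 − 22 = -7°C.

-7°C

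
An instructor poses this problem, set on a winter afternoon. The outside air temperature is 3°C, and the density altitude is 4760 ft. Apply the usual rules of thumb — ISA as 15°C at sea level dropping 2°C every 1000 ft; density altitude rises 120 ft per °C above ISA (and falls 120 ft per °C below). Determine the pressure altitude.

5000 ft

DA = PA + 120 × (OAT − (15 − 2·PA/1000)) = PA + 120·OAT − 1800 + 0.24·PA = 1.24·PA + 120·OAT − 1800.
So 1.24·PA = 4760 − 120 × 3 + 1800 = 6200.
PA = 6200 / 1.24 = 5000 ft.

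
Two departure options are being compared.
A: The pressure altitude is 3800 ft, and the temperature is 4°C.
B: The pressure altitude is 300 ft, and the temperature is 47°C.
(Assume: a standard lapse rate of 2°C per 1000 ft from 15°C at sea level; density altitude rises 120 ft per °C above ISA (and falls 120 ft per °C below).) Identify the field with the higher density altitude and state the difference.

A: ISA temp = 7.4°C, deviation -3.4°C, DA = 3800 + 120 × (-3.4) = 3392 ft.
B: ISA temp = 14.4°C, deviation +32.6°C, DA = 300 + 120 × 32.6 = 4212 ft.
B is higher by 4212 − 3392 = 820 ft.

B by 820 ft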